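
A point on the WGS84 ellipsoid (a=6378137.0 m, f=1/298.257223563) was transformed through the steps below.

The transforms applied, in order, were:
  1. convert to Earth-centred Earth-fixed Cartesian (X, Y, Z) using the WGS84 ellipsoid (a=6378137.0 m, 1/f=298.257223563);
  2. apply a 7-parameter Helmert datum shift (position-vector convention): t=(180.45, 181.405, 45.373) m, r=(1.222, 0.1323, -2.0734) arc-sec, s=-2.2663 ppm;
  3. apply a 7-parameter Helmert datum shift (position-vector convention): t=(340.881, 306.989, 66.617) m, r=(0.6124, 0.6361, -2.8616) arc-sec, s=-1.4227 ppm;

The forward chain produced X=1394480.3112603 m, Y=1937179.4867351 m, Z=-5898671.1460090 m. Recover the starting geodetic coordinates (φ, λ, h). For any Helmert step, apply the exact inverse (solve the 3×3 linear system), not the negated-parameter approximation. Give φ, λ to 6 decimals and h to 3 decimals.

φ=-68.109260°, λ=54.255256°, h=3415.857 m

start: X=1394480.3113, Y=1937179.4867, Z=-5898671.1460 m
→ Helmert⁻¹: X=1394132.7337, Y=1936877.0814, Z=-5898747.6064
→ Helmert⁻¹: X=1393939.7587, Y=1936679.1305, Z=-5898816.9275
→ geod (Bowring, a=6378137.000): φ=-68.10926000°, λ=54.25525600°, h=3415.8570 m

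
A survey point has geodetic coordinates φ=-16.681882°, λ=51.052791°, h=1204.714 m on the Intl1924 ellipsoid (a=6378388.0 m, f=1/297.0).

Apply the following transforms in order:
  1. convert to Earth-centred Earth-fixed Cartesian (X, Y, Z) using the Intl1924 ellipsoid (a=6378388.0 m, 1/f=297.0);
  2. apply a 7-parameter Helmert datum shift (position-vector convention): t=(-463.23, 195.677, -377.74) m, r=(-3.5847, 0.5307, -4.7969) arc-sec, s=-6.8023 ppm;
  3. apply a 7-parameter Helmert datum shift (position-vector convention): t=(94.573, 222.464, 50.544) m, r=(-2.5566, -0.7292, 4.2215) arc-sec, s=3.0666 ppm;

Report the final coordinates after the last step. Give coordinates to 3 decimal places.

start: φ=-16.681882°, λ=51.052791°, h=1204.714 m
→ ECEF (a=6378388.000, f=1/297.0): X=3842524.6394, Y=4754072.3765, Z=-1819505.6965
→ Helmert 7p (PV): X=3842141.1501, Y=4754114.7324, Z=-1819963.5671
→ Helmert 7p (PV): X=3842156.6395, Y=4754407.8524, Z=-1819963.9474

X=3842156.640 m, Y=4754407.852 m, Z=-1819963.947 m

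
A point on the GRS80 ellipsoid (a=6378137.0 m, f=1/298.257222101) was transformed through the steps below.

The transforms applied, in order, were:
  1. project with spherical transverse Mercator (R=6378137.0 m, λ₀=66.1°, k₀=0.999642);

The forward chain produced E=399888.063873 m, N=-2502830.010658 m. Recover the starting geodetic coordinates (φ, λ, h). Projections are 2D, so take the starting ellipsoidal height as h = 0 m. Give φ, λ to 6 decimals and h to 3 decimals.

φ=-22.444782°, λ=69.985960°, h=0.000 m

start: E=399888.0639, N=-2502830.0107 m
→ tm⁻¹: φ=-22.44478200°, λ=69.98596000°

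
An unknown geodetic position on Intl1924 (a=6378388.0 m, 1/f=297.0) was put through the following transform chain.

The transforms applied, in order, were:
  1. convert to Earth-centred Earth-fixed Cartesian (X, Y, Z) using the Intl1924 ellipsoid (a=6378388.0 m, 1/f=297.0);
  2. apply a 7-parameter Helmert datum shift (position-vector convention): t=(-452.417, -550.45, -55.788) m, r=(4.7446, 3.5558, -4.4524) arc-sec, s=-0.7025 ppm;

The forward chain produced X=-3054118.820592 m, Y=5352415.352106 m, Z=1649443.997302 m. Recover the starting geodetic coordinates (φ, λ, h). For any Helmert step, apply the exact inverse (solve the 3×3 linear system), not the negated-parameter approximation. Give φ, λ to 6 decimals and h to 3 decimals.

φ=15.079545°, λ=119.704430°, h=2711.549 m

start: X=-3054118.8206, Y=5352415.3521, Z=1649443.9973 m
→ Helmert⁻¹: X=-3053812.5293, Y=5352941.5820, Z=1649325.1685
→ geod (Bowring, a=6378388.000): φ=15.07954500°, λ=119.70443000°, h=2711.5490 m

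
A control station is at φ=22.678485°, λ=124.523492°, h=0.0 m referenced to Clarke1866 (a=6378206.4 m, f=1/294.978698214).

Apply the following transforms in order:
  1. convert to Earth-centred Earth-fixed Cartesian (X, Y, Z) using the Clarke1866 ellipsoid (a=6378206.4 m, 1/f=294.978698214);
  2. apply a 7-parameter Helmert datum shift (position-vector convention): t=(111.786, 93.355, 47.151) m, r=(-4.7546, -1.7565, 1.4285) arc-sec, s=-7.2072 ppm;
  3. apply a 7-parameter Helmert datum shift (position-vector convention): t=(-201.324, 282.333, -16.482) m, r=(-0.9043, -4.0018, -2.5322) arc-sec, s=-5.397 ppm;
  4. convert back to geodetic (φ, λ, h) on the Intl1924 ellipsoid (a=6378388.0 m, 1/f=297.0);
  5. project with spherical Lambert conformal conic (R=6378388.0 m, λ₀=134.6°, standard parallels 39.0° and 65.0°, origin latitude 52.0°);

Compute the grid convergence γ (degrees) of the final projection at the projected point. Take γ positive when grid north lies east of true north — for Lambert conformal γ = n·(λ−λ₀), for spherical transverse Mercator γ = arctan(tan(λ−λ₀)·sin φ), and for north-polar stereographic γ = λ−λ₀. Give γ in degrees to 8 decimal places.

-8.01277085

start: φ=22.678485°, λ=124.523492°, h=0.000 m
→ ECEF (a=6378206.400, f=1/294.978698214): X=-3337003.5051, Y=4851107.9780, Z=2443763.1077
→ Helmert 7p (PV): X=-3336922.0754, Y=4851199.5903, Z=2443652.4073
→ Helmert 7p (PV): X=-3337093.2445, Y=4851507.4201, Z=2443536.7284
→ geod (Bowring, a=6378388.000): φ=22.67433671°, λ=124.52200866°, h=59.9935 m
→ into lcc (λ₀=134.6°): φ=22.67433671°, λ−λ₀=-10.07799134°
convergence γ = -8.01277085°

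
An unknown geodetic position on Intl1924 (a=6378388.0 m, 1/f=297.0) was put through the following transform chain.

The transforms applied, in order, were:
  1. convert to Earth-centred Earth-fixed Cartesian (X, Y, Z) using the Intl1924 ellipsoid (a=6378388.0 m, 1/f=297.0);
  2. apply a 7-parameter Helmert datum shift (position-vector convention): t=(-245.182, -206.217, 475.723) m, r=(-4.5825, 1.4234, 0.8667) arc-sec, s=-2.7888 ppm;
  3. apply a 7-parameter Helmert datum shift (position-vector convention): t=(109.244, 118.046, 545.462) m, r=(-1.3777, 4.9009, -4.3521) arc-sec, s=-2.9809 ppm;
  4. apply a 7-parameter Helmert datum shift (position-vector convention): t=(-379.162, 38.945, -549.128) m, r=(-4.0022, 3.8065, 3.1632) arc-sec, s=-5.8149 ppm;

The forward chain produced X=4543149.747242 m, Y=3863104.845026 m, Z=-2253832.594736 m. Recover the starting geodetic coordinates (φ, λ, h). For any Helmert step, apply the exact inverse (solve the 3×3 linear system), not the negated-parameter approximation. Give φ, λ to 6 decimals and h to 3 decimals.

φ=-20.830163°, λ=40.372339°, h=174.757 m

start: X=4543149.7472, Y=3863104.8450, Z=-2253832.5947 m
→ Helmert⁻¹: X=4543656.1524, Y=3863062.4018, Z=-2253137.7630
→ Helmert⁻¹: X=4543532.4883, Y=3863066.7896, Z=-2253556.1851
→ Helmert⁻¹: X=4543822.1291, Y=3863314.7624, Z=-2253921.0084
→ geod (Bowring, a=6378388.000): φ=-20.83016300°, λ=40.37233900°, h=174.7570 m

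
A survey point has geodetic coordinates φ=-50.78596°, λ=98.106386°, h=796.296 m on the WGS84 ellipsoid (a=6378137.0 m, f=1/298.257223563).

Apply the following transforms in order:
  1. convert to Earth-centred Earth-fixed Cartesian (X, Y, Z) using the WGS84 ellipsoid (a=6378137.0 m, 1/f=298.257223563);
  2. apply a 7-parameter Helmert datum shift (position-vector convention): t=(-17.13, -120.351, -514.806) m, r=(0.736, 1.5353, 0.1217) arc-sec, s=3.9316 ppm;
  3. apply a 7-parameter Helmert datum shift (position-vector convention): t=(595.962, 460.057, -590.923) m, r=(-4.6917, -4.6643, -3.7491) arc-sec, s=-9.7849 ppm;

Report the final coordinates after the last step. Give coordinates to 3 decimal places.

start: φ=-50.785960°, λ=98.106386°, h=796.296 m
→ ECEF (a=6378137.000, f=1/298.257223563): X=-569829.3005, Y=4000632.8032, Z=-4919142.2157
→ Helmert 7p (PV): X=-569887.6463, Y=4000545.3976, Z=-4919657.8451
→ Helmert 7p (PV): X=-569102.1462, Y=4000864.7664, Z=-4920304.5121

X=-569102.146 m, Y=4000864.766 m, Z=-4920304.512 m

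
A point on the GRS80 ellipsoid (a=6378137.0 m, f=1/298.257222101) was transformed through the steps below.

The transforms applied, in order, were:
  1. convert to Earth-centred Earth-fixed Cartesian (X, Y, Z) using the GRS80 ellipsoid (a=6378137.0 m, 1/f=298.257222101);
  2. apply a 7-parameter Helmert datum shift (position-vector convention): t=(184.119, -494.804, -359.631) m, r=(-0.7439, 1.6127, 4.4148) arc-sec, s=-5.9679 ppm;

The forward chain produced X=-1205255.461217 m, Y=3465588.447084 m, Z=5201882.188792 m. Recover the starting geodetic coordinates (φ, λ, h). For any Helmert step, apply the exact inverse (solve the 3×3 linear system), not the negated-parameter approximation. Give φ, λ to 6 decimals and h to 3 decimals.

φ=54.981498°, λ=109.176198°, h=2532.569 m

start: X=-1205255.4612, Y=3465588.4471, Z=5201882.1888 m
→ Helmert⁻¹: X=-1205413.2616, Y=3466110.9744, Z=5202275.9424
→ geod (Bowring, a=6378137.000): φ=54.98149800°, λ=109.17619800°, h=2532.5690 m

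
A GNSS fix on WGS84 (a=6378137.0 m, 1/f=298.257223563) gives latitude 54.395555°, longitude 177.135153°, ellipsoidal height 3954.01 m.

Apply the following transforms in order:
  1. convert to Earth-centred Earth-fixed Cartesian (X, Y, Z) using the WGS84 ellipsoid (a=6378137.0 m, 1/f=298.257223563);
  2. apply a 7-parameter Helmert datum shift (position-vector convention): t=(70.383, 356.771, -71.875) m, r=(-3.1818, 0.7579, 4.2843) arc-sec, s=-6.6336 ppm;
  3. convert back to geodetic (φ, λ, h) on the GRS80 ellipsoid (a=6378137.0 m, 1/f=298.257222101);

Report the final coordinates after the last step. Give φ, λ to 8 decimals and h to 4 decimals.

start: φ=54.395555°, λ=177.135153°, h=3954.010 m
→ ECEF (a=6378137.000, f=1/298.257223563): X=-3719154.0435, Y=186116.5979, Z=5165714.9236
→ Helmert 7p (PV): X=-3719043.8741, Y=186474.5695, Z=5165619.5759
→ geod (Bowring, a=6378137.000): φ=54.39572910°, λ=177.12956715°, h=3822.8547 m

φ=54.39572910°, λ=177.12956715°, h=3822.8547 m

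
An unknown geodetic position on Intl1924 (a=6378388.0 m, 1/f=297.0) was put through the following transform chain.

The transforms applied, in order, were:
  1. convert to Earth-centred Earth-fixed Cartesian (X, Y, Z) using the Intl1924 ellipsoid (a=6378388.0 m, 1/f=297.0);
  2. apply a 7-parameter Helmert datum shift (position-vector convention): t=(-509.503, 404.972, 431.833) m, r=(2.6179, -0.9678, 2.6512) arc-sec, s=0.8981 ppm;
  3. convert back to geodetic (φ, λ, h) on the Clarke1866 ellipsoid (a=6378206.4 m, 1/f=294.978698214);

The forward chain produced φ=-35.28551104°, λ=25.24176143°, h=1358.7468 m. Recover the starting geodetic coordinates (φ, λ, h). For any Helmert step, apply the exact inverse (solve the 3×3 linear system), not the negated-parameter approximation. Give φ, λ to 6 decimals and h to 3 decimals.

start: φ=-35.285511°, λ=25.241761°, h=1358.747 m
→ ECEF (a=6378206.400, f=1/294.978698214): X=4715628.3543, Y=2223205.8891, Z=-3664364.8659
→ Helmert⁻¹: X=4716144.9953, Y=2222691.7885, Z=-3664843.7461
→ geod (Bowring, a=6378388.000): φ=-35.28649800°, λ=25.23423000°, h=1607.5230 m

φ=-35.286498°, λ=25.234230°, h=1607.523 m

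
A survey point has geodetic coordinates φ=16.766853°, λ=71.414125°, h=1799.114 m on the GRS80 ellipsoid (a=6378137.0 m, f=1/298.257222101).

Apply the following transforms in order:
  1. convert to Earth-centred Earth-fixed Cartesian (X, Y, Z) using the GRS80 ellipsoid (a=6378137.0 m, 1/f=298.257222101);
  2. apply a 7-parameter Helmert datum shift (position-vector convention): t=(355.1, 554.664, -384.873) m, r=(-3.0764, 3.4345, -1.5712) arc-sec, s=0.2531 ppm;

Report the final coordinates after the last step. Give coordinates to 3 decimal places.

start: φ=16.766853°, λ=71.414125°, h=1799.114 m
→ ECEF (a=6378137.000, f=1/298.257222101): X=1947542.7426, Y=5791728.9732, Z=1828662.6420
→ Helmert 7p (PV): X=1947972.9023, Y=5792297.5420, Z=1828159.4208

X=1947972.902 m, Y=5792297.542 m, Z=1828159.421 m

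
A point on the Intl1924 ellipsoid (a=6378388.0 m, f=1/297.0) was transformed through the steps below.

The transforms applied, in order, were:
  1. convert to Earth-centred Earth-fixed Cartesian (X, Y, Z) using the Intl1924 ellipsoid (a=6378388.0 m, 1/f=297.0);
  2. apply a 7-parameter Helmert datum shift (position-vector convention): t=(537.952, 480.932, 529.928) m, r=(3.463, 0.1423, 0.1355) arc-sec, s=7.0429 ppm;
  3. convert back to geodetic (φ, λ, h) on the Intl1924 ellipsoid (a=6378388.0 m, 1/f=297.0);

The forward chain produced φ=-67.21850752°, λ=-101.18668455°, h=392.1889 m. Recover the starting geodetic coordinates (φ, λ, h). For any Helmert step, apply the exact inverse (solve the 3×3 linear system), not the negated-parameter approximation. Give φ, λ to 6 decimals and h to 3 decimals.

start: φ=-67.218508°, λ=-101.186685°, h=392.189 m
→ ECEF (a=6378388.000, f=1/297.0): X=-480566.3378, Y=-2430001.1289, Z=-5858388.2713
→ Helmert⁻¹: X=-481098.4562, Y=-2430562.9920, Z=-5858836.4607
→ geod (Bowring, a=6378388.000): φ=-67.21465400°, λ=-101.19623500°, h=1058.8460 m

φ=-67.214654°, λ=-101.196235°, h=1058.846 m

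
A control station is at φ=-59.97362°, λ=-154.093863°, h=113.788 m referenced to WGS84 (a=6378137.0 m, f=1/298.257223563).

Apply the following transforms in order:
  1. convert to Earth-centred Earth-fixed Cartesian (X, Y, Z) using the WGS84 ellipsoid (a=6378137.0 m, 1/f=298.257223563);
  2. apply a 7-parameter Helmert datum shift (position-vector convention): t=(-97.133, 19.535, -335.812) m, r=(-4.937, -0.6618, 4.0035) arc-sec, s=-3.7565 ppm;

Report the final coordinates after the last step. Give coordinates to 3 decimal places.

X=-2878212.680 m, Y=-1398108.503 m, Z=-5499396.469 m

start: φ=-59.973620°, λ=-154.093863°, h=113.788 m
→ ECEF (a=6378137.000, f=1/298.257223563): X=-2878171.1359, Y=-1397945.8041, Z=-5499105.5400
→ Helmert 7p (PV): X=-2878212.6799, Y=-1398108.5034, Z=-5499396.4691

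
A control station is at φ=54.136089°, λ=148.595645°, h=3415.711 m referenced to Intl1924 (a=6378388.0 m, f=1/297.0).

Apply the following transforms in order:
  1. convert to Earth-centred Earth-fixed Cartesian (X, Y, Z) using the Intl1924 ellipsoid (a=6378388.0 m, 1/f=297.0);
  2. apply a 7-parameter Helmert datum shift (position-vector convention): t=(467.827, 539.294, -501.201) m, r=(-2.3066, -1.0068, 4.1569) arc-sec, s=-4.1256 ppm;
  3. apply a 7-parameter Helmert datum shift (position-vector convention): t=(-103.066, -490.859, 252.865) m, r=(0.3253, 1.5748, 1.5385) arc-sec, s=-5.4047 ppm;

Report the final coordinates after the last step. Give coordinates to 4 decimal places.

X=-3197864.7508 m, Y=1952526.6326 m, Z=5148197.5151 m

start: φ=54.136089°, λ=148.595645°, h=3415.711 m
→ ECEF (a=6378388.000, f=1/297.0): X=-3198220.2456, Y=1952535.6595, Z=5148504.8655
→ Helmert 7p (PV): X=-3197803.7040, Y=1953060.0180, Z=5147944.9784
→ Helmert 7p (PV): X=-3197864.7508, Y=1952526.6326, Z=5148197.5151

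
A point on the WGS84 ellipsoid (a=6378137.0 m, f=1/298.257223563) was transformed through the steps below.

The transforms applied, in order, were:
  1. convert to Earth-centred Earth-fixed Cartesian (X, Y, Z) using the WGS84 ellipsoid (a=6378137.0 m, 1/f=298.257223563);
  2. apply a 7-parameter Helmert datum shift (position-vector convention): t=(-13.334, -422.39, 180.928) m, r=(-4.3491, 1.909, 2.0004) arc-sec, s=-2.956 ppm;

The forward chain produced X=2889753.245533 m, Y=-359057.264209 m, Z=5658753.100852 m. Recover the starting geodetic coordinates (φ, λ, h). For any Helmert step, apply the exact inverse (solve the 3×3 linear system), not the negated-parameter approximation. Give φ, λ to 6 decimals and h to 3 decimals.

φ=62.925958°, λ=-7.077540°, h=2674.469 m

start: X=2889753.2455, Y=-359057.2642, Z=5658753.1009 m
→ Helmert⁻¹: X=2889719.2712, Y=-358783.2714, Z=5658608.0793
→ geod (Bowring, a=6378137.000): φ=62.92595800°, λ=-7.07754000°, h=2674.4690 m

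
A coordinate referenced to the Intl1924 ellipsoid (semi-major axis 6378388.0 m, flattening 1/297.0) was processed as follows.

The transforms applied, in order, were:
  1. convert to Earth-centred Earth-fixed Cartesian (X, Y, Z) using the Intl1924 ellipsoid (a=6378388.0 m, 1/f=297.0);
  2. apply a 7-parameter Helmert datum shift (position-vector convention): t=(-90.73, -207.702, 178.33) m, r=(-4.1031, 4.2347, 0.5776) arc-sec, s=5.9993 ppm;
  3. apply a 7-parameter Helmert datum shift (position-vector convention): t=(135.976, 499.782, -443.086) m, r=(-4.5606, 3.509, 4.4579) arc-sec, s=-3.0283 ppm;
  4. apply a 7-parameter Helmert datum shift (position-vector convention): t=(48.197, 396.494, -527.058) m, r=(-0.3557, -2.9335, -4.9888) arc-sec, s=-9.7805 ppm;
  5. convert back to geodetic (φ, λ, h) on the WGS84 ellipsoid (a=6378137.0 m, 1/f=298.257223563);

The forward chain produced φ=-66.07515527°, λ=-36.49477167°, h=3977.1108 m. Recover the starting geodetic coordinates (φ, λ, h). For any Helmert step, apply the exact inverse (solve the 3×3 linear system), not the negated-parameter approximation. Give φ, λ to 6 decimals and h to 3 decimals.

start: φ=-66.075155°, λ=-36.494772°, h=3977.111 m
→ ECEF (a=6378137.000, f=1/298.257223563): X=2086514.4645, Y=-1543644.8578, Z=-5810986.5467
→ Helmert⁻¹: X=2086441.3804, Y=-1543995.9698, Z=-5810548.6545
→ Helmert⁻¹: X=2086377.1861, Y=-1544417.0566, Z=-5810121.8173
→ Helmert⁻¹: X=2086570.3618, Y=-1544090.3537, Z=-5810253.1673
→ geod (Bowring, a=6378388.000): φ=-66.07055900°, λ=-36.50194300°, h=3257.7470 m

φ=-66.070559°, λ=-36.501943°, h=3257.747 m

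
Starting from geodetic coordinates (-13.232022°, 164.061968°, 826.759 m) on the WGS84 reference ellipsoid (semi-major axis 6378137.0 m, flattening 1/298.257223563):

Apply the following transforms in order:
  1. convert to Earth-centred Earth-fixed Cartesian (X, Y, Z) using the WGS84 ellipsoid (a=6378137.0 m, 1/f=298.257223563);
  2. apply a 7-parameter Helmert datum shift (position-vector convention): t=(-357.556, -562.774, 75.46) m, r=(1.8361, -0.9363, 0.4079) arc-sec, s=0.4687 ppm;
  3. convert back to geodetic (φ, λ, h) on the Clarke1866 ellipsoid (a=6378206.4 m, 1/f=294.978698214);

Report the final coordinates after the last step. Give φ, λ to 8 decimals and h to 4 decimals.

start: φ=-13.232022°, λ=164.061968°, h=826.759 m
→ ECEF (a=6378137.000, f=1/298.257223563): X=-5971954.6610, Y=1705442.5929, Z=-1450593.7334
→ Helmert 7p (PV): X=-5972311.8040, Y=1704881.7211, Z=-1450530.8806
→ geod (Bowring, a=6378206.400): φ=-13.23203247°, λ=164.06784788°, h=939.8011 m

φ=-13.23203247°, λ=164.06784788°, h=939.8011 m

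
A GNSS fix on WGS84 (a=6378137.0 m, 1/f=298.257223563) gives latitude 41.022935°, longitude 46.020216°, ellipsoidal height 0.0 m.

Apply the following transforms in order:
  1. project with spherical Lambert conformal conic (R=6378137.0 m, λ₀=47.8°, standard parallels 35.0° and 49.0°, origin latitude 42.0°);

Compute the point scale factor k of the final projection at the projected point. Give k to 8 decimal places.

0.99272011

start: φ=41.022935°, λ=46.020216°, h=0.000 m
→ into lcc (λ₀=47.8°): φ=41.02293500°, λ−λ₀=-1.77978400°
scale k = 0.99272011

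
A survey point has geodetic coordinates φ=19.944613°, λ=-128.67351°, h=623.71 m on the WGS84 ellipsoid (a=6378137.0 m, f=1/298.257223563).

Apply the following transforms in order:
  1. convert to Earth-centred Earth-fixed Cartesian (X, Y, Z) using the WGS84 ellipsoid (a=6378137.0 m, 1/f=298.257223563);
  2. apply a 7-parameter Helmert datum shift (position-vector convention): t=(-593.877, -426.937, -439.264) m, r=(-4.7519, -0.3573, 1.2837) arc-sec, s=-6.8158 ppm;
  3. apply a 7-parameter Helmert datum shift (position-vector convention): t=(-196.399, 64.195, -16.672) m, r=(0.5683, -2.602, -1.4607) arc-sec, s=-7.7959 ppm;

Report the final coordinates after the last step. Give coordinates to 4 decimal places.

start: φ=19.944613°, λ=-128.673510°, h=623.710 m
→ ECEF (a=6378137.000, f=1/298.257223563): X=-3748363.9137, Y=-4683158.5895, Z=2162146.7488
→ Helmert 7p (PV): X=-3748906.8422, Y=-4683527.1242, Z=2161794.1443
→ Helmert 7p (PV): X=-3749134.4526, Y=-4683405.8246, Z=2161700.4237

X=-3749134.4526 m, Y=-4683405.8246 m, Z=2161700.4237 m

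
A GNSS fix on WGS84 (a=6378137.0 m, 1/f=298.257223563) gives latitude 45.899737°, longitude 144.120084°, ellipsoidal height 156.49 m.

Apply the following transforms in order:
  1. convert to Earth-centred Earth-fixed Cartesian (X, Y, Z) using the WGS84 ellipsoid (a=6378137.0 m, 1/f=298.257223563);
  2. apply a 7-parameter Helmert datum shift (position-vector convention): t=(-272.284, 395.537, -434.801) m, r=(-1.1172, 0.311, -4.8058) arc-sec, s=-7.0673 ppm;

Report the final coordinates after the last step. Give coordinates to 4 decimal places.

start: φ=45.899737°, λ=144.120084°, h=156.490 m
→ ECEF (a=6378137.000, f=1/298.257223563): X=-3602714.2460, Y=2606006.0606, Z=4557611.4518
→ Helmert 7p (PV): X=-3602893.4794, Y=2606491.8053, Z=4557135.7579

X=-3602893.4794 m, Y=2606491.8053 m, Z=4557135.7579 m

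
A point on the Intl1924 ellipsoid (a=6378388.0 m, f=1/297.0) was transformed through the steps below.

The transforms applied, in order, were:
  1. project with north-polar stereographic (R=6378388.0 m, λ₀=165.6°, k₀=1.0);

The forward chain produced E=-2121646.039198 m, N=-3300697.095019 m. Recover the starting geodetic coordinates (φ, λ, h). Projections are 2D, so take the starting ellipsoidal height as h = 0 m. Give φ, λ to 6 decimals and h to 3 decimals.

φ=55.805951°, λ=132.867607°, h=0.000 m

start: E=-2121646.0392, N=-3300697.0950 m
→ stereo⁻¹: φ=55.80595100°, λ=132.86760700°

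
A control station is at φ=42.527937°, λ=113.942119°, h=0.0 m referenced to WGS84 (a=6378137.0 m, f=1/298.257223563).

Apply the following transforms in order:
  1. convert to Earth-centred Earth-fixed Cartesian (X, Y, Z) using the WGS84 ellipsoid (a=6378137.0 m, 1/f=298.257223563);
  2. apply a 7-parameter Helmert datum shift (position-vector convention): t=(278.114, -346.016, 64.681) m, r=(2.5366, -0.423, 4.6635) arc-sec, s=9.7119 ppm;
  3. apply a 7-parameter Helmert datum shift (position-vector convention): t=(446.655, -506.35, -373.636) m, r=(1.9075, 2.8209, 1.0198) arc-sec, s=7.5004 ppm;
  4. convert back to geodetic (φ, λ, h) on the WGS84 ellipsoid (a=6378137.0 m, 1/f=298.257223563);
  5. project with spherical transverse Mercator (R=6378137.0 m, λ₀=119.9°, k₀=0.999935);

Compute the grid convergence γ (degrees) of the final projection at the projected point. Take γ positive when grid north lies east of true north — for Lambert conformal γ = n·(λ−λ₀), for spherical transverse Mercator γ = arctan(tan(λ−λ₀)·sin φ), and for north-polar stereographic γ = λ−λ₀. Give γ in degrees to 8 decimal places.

-4.03718414

start: φ=42.527937°, λ=113.942119°, h=0.000 m
→ ECEF (a=6378137.000, f=1/298.257223563): X=-1910391.4019, Y=4302501.5301, Z=4289002.2363
→ Helmert 7p (PV): X=-1910237.9147, Y=4302101.3608, Z=4289157.5656
→ Helmert 7p (PV): X=-1909768.1981, Y=4301578.1681, Z=4288882.0102
→ geod (Bowring, a=6378137.000): φ=42.53381438°, λ=113.93974671°, h=-889.5270 m
→ into tm (λ₀=119.9°): φ=42.53381438°, λ−λ₀=-5.96025329°
convergence γ = -4.03718414°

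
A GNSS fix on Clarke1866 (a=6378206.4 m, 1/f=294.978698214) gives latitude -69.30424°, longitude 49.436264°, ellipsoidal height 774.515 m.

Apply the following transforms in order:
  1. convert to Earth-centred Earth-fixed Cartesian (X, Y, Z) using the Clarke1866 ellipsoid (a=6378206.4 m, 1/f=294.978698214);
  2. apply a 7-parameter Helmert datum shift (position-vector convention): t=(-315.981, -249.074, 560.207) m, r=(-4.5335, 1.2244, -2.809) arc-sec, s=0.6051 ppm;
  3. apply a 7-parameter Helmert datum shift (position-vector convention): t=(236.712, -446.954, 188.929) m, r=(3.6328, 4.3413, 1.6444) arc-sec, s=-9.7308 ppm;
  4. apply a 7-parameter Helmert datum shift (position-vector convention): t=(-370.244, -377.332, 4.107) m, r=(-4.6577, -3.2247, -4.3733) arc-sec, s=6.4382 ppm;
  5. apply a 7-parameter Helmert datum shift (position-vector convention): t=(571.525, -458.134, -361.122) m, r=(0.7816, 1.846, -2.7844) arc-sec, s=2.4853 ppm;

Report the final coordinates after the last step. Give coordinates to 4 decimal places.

X=1470431.6625 m, Y=1715970.2393 m, Z=-5944266.4742 m

start: φ=-69.304240°, λ=49.436264°, h=774.515 m
→ ECEF (a=6378206.400, f=1/294.978698214): X=1470361.3350, Y=1717699.0665, Z=-5944590.1845
→ Helmert 7p (PV): X=1470034.3486, Y=1717300.3515, Z=-5944080.0561
→ Helmert 7p (PV): X=1470117.9602, Y=1716953.0941, Z=-5943833.9809
→ Helmert 7p (PV): X=1469886.5100, Y=1716421.4265, Z=-5943883.9289
→ Helmert 7p (PV): X=1470431.6625, Y=1715970.2393, Z=-5944266.4742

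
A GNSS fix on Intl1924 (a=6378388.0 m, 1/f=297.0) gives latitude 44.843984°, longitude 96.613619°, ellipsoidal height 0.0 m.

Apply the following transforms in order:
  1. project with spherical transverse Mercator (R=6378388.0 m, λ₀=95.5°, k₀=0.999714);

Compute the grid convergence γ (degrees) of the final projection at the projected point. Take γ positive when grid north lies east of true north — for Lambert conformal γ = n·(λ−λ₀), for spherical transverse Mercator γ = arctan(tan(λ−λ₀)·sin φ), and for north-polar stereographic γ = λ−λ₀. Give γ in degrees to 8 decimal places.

0.78535013

start: φ=44.843984°, λ=96.613619°, h=0.000 m
→ into tm (λ₀=95.5°): φ=44.84398400°, λ−λ₀=1.11361900°
convergence γ = 0.78535013°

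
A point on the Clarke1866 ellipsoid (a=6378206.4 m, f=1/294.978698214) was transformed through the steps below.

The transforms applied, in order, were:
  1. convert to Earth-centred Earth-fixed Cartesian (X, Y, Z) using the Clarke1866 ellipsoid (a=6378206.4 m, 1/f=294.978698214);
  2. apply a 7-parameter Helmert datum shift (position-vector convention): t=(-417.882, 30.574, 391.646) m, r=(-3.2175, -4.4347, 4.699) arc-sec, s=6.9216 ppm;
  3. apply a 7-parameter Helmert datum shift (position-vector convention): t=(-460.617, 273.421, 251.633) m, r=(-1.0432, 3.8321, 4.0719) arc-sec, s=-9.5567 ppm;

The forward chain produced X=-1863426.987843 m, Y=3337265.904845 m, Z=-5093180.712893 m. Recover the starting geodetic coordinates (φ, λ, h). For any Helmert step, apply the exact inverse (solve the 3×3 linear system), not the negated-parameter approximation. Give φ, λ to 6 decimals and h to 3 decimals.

φ=-53.306848°, λ=119.165364°, h=3672.263 m

start: X=-1863426.9878, Y=3337265.9048, Z=-5093180.7129 m
→ Helmert⁻¹: X=-1862823.6672, Y=3337086.9098, Z=-5093498.7537
→ Helmert⁻¹: X=-1862426.3854, Y=3337155.1238, Z=-5093763.0440
→ geod (Bowring, a=6378206.400): φ=-53.30684800°, λ=119.16536400°, h=3672.2630 m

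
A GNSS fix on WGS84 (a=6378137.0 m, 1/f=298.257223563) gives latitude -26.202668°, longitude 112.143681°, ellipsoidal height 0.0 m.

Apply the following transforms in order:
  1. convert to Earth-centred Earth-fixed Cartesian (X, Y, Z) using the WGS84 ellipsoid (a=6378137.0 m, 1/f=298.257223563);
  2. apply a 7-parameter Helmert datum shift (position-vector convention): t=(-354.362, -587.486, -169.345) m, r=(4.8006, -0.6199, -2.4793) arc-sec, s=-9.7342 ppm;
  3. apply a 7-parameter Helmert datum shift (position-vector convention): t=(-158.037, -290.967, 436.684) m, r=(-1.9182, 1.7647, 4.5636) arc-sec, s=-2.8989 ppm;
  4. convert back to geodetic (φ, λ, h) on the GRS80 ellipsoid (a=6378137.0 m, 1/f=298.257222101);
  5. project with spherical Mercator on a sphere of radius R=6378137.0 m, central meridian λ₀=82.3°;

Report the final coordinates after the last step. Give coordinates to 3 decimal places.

start: φ=-26.202668°, λ=112.143681°, h=0.000 m
→ ECEF (a=6378137.000, f=1/298.257223563): X=-2158471.4549, Y=5304070.1709, Z=-2799225.5644
→ Helmert 7p (PV): X=-2158732.6391, Y=5303522.1470, Z=-2799250.7026
→ Helmert 7p (PV): X=-2159025.7070, Y=5303142.0118, Z=-2798836.7558
→ geod (Bowring, a=6378137.000): φ=-26.20211257°, λ=112.15231893°, h=-755.5277 m
→ merc (R=6378137.0, λ₀=82.3°): E=3323144.9427, N=-3024135.0610

E=3323144.943 m, N=-3024135.061 m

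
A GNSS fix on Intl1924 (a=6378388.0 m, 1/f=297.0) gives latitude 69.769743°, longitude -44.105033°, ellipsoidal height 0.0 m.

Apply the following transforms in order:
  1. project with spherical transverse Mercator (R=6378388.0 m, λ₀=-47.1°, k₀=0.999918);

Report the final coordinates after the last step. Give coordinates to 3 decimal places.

E=115242.147 m, N=7769227.974 m

start: φ=69.769743°, λ=-44.105033°, h=0.000 m
→ tm (R=6378388.0, λ₀=-47.1°): E=115242.1473, N=7769227.9736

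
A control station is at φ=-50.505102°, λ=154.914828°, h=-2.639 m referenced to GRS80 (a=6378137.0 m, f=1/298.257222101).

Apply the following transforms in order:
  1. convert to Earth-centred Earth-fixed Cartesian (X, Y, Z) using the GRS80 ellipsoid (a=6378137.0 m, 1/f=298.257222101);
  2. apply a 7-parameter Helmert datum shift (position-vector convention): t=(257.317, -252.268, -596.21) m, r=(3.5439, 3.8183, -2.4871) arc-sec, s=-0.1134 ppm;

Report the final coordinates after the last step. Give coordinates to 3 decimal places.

X=-3681091.145 m, Y=1723151.554 m, Z=-4899209.406 m

start: φ=-50.505102°, λ=154.914828°, h=-2.639 m
→ ECEF (a=6378137.000, f=1/298.257222101): X=-3681278.9752, Y=1723275.4633, Z=-4898711.5057
→ Helmert 7p (PV): X=-3681091.1450, Y=1723151.5543, Z=-4899209.4056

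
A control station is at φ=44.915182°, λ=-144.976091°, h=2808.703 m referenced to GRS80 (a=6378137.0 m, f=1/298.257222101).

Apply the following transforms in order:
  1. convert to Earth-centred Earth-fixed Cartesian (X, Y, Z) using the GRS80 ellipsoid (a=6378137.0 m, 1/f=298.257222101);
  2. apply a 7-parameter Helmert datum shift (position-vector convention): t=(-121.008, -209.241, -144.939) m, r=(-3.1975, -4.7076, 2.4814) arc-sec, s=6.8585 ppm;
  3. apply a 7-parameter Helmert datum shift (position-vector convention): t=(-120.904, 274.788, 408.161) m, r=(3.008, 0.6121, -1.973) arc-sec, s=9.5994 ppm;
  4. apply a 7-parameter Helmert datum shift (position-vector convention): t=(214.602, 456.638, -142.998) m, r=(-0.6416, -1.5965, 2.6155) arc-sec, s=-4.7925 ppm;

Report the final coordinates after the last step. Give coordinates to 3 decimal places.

start: φ=44.915182°, λ=-144.976091°, h=2808.703 m
→ ECEF (a=6378137.000, f=1/298.257222101): X=-3706595.1241, Y=-2597691.5949, Z=4482661.4673
→ Helmert 7p (PV): X=-3706812.6118, Y=-2597893.7532, Z=4482502.9456
→ Helmert 7p (PV): X=-3706980.6469, Y=-2597673.8158, Z=4482927.2502
→ Helmert 7p (PV): X=-3706750.0380, Y=-2597237.7895, Z=4482742.1559

X=-3706750.038 m, Y=-2597237.790 m, Z=4482742.156 m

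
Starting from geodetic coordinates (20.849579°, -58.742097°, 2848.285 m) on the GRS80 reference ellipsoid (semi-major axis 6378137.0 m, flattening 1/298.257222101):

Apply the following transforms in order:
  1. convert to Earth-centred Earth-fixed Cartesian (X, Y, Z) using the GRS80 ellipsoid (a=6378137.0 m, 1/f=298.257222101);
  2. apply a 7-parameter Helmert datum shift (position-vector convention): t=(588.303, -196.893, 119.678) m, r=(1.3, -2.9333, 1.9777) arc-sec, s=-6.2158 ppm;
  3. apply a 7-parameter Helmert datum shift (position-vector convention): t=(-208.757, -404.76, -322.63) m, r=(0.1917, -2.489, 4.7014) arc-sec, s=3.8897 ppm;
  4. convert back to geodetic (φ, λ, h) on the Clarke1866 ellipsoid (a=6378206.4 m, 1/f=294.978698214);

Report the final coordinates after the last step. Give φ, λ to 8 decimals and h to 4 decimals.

start: φ=20.849579°, λ=-58.742097°, h=2848.285 m
→ ECEF (a=6378137.000, f=1/298.257222101): X=3095536.0057, Y=-5099699.2812, Z=2256853.0858
→ Helmert 7p (PV): X=3096121.8693, Y=-5099849.0191, Z=2256970.6160
→ Helmert 7p (PV): X=3096014.1618, Y=-5100205.1433, Z=2256689.3863
→ geod (Bowring, a=6378206.400): φ=20.84743643°, λ=-58.74069245°, h=3386.6562 m

φ=20.84743643°, λ=-58.74069245°, h=3386.6562 m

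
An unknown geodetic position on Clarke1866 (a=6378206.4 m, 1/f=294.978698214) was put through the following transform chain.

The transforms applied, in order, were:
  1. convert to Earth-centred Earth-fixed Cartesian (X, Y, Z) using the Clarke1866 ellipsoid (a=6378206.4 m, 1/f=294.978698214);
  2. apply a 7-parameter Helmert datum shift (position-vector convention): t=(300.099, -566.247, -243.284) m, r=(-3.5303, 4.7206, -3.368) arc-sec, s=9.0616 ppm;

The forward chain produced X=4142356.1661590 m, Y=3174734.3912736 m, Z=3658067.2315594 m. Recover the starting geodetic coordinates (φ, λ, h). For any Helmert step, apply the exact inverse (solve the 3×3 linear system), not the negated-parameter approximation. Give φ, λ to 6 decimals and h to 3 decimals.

φ=35.213007°, λ=37.474727°, h=2454.737 m

start: X=4142356.1662, Y=3174734.3913, Z=3658067.2316 m
→ Helmert⁻¹: X=4141882.9591, Y=3175276.8807, Z=3658426.5034
→ geod (Bowring, a=6378206.400): φ=35.21300700°, λ=37.47472700°, h=2454.7370 m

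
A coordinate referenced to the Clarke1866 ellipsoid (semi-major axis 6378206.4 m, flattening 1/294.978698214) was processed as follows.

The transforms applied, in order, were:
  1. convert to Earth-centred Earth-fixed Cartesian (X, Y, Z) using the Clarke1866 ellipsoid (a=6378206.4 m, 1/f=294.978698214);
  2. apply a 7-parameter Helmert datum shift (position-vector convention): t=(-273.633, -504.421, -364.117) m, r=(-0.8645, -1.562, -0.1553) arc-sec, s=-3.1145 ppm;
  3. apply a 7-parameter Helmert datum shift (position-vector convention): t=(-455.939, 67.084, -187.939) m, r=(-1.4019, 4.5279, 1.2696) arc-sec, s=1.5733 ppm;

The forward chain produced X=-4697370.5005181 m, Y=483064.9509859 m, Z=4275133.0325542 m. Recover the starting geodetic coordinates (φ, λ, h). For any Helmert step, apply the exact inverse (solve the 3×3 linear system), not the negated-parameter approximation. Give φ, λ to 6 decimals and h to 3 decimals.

start: X=-4697370.5005, Y=483064.9510, Z=4275133.0326 m
→ Helmert⁻¹: X=-4696998.0479, Y=482996.9611, Z=4275214.4200
→ Helmert⁻¹: X=-4696707.0285, Y=483481.4317, Z=4275629.4469
→ geod (Bowring, a=6378206.400): φ=42.35639300°, λ=174.12264500°, h=1321.2900 m

φ=42.356393°, λ=174.122645°, h=1321.290 m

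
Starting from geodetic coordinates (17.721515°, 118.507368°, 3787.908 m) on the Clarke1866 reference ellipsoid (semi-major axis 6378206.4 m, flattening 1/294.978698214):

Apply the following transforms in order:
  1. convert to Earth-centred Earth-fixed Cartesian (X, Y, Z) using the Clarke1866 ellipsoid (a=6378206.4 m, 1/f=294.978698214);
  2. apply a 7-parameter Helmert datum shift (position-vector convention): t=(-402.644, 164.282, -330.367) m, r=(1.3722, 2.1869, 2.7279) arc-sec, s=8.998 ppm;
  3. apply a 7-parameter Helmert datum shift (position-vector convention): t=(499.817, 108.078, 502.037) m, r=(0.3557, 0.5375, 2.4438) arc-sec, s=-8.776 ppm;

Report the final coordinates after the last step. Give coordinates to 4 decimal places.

start: φ=17.721515°, λ=118.507368°, h=3787.908 m
→ ECEF (a=6378206.400, f=1/294.978698214): X=-2902316.8863, Y=5343763.8783, Z=1930083.9925
→ Helmert 7p (PV): X=-2902795.8548, Y=5343925.0191, Z=1929837.3145
→ Helmert 7p (PV): X=-2902328.8476, Y=5343948.4792, Z=1930339.1949

X=-2902328.8476 m, Y=5343948.4792 m, Z=1930339.1949 m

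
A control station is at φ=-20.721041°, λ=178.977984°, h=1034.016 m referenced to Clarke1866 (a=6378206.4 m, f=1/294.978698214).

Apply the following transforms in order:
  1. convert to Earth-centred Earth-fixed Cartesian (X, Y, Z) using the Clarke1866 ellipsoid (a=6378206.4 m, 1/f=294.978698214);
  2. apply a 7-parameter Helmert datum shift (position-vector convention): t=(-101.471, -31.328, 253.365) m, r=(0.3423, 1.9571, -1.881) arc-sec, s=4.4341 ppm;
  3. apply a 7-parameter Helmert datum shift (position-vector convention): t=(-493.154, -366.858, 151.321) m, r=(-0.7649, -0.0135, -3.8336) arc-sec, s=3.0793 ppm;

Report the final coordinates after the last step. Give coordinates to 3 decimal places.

start: φ=-20.721041°, λ=178.977984°, h=1034.016 m
→ ECEF (a=6378206.400, f=1/294.978698214): X=-5968173.3883, Y=106468.8489, Z=-2242767.5444
→ Helmert 7p (PV): X=-5968321.6320, Y=106496.1410, Z=-2242467.3194
→ Helmert 7p (PV): X=-5968831.0381, Y=106232.2216, Z=-2242323.6892

X=-5968831.038 m, Y=106232.222 m, Z=-2242323.689 m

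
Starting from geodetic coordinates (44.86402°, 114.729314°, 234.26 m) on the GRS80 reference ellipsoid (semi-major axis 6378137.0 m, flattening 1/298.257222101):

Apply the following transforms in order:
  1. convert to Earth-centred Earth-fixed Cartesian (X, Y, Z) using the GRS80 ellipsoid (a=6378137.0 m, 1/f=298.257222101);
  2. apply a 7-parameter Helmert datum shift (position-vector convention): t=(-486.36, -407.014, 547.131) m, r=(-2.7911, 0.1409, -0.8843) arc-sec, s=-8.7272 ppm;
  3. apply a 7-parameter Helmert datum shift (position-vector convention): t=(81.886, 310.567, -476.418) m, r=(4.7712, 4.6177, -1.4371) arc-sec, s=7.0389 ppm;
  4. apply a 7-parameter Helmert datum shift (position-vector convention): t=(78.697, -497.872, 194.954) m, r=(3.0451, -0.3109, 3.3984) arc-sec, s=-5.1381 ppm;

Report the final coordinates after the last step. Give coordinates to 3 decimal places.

X=-1894624.081 m, Y=4112405.349 m, Z=4477191.701 m

start: φ=44.864020°, λ=114.729314°, h=234.260 m
→ ECEF (a=6378137.000, f=1/298.257222101): X=-1894386.3016, Y=4113146.7222, Z=4476815.5350
→ Helmert 7p (PV): X=-1894835.4370, Y=4112772.5116, Z=4477269.2329
→ Helmert 7p (PV): X=-1894637.9992, Y=4113021.6635, Z=4476961.8854
→ Helmert 7p (PV): X=-1894624.0808, Y=4112405.3494, Z=4477191.7010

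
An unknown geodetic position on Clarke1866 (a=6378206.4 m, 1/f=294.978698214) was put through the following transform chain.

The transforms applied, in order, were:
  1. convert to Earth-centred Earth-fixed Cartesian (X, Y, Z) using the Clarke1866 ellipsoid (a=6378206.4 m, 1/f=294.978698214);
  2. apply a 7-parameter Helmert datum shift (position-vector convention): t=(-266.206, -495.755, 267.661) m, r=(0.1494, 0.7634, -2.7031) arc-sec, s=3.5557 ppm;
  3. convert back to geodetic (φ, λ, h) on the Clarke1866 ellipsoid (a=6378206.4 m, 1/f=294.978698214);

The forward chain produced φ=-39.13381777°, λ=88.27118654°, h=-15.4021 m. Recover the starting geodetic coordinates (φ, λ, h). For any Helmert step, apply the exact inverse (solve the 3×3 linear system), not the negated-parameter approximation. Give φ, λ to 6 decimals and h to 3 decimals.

φ=-39.132861°, λ=88.268861°, h=521.495 m

start: φ=-39.133818°, λ=88.271187°, h=-15.402 m
→ ECEF (a=6378206.400, f=1/294.978698214): X=149459.1907, Y=4951825.0901, Z=-4003645.2124
→ Helmert⁻¹: X=149674.7832, Y=4952302.2976, Z=-4003901.6698
→ geod (Bowring, a=6378206.400): φ=-39.13286100°, λ=88.26886100°, h=521.4950 m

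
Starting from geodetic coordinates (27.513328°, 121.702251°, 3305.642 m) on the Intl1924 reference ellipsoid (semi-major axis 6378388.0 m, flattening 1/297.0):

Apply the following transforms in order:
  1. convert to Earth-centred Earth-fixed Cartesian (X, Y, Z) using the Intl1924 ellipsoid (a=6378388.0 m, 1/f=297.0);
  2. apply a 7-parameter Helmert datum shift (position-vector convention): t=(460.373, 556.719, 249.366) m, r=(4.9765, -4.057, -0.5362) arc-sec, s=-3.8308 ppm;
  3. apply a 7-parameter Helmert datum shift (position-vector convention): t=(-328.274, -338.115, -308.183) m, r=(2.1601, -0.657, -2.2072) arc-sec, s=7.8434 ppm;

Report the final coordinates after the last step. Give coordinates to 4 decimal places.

start: φ=27.513328°, λ=121.702251°, h=3305.642 m
→ ECEF (a=6378388.000, f=1/297.0): X=-2976464.9702, Y=4818884.0146, Z=2930347.9838
→ Helmert 7p (PV): X=-2976038.3044, Y=4819359.3114, Z=2930643.8442
→ Helmert 7p (PV): X=-2976347.6841, Y=4819060.1516, Z=2930399.6389

X=-2976347.6841 m, Y=4819060.1516 m, Z=2930399.6389 m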